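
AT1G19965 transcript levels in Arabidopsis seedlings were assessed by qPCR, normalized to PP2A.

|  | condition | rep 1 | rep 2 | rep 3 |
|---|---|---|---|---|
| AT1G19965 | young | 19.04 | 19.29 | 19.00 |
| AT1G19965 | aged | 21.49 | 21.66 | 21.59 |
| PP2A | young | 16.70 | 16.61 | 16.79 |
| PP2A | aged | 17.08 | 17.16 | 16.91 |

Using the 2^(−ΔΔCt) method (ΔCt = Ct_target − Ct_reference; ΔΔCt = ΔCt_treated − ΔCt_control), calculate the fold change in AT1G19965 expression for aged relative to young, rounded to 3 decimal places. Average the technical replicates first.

0.230

Mean Ct: AT1G19965 young 19.110; AT1G19965 aged 21.580; PP2A young 16.700; PP2A aged 17.050
ΔCt(young) = 19.110 − 16.700 = 2.410
ΔCt(aged) = 21.580 − 17.050 = 4.530
ΔΔCt = 4.530 − 2.410 = 2.120
Fold change = 2^(−2.120) = 0.2300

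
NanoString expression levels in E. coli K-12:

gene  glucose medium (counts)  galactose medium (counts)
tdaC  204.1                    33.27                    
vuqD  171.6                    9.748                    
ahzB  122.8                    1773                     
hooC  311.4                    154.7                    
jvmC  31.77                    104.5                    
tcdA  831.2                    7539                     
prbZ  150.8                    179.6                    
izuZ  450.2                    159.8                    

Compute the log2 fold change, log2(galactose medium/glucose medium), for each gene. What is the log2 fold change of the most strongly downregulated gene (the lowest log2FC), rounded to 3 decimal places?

-4.138

log2(33.27/204.1) = -2.617  (tdaC)
log2(9.748/171.6) = -4.138  (vuqD)
log2(1773/122.8) = 3.852  (ahzB)
log2(154.7/311.4) = -1.009  (hooC)
log2(104.5/31.77) = 1.718  (jvmC)
log2(7539/831.2) = 3.181  (tcdA)
log2(179.6/150.8) = 0.252  (prbZ)
log2(159.8/450.2) = -1.494  (izuZ)
vuqD is most strongly downregulated.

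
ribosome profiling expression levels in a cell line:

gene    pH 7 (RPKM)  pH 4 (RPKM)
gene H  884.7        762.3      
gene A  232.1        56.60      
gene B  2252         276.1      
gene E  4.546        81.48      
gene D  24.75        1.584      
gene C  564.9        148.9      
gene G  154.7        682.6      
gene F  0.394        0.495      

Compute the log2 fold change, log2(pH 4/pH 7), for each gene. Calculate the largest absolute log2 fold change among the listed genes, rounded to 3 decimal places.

4.164

log2(762.3/884.7) = -0.215  (gene H)
log2(56.60/232.1) = -2.036  (gene A)
log2(276.1/2252) = -3.028  (gene B)
log2(81.48/4.546) = 4.164  (gene E)
log2(1.584/24.75) = -3.966  (gene D)
log2(148.9/564.9) = -1.924  (gene C)
log2(682.6/154.7) = 2.142  (gene G)
log2(0.495/0.394) = 0.329  (gene F)
The largest magnitude belongs to gene E.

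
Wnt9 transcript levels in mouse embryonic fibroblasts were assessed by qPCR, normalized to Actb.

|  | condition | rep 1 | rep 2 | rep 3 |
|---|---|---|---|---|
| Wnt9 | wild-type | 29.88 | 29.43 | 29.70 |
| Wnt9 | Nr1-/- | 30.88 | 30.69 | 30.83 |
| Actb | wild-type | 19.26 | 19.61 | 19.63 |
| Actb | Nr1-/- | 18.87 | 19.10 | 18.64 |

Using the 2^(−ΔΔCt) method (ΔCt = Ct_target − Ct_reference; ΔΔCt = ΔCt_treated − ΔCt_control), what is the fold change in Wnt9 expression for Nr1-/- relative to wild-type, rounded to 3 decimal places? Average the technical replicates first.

0.295

Mean Ct: Wnt9 wild-type 29.670; Wnt9 Nr1-/- 30.800; Actb wild-type 19.500; Actb Nr1-/- 18.870
ΔCt(wild-type) = 29.670 − 19.500 = 10.170
ΔCt(Nr1-/-) = 30.800 − 18.870 = 11.930
ΔΔCt = 11.930 − 10.170 = 1.760
Fold change = 2^(−1.760) = 0.2952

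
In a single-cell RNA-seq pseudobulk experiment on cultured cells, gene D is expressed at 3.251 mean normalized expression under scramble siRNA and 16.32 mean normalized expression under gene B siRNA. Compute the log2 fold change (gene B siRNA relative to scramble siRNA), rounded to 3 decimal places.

2.328

Fold change = 16.32 / 3.251 = 5.0200
log2(5.0200) = 2.3277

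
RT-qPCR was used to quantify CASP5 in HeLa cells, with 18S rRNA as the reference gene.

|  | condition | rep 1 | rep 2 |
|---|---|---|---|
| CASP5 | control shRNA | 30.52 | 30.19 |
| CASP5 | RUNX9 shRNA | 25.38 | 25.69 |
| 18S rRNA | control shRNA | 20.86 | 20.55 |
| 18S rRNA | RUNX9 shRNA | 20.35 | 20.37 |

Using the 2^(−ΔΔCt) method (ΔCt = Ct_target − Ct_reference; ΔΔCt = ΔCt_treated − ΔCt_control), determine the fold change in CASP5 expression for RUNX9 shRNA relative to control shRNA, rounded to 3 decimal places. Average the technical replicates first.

22.239

Mean Ct: CASP5 control shRNA 30.355; CASP5 RUNX9 shRNA 25.535; 18S rRNA control shRNA 20.705; 18S rRNA RUNX9 shRNA 20.360
ΔCt(control shRNA) = 30.355 − 20.705 = 9.650
ΔCt(RUNX9 shRNA) = 25.535 − 20.360 = 5.175
ΔΔCt = 5.175 − 9.650 = -4.475
Fold change = 2^(−(-4.475)) = 2^4.475 = 22.2387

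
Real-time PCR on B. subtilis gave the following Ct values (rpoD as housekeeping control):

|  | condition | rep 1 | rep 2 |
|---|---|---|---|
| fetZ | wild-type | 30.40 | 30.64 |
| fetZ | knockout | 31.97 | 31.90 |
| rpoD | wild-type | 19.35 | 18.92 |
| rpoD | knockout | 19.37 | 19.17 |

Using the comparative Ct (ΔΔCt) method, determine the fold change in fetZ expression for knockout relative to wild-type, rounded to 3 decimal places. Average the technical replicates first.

0.412

Mean Ct: fetZ wild-type 30.520; fetZ knockout 31.935; rpoD wild-type 19.135; rpoD knockout 19.270
ΔCt(wild-type) = 30.520 − 19.135 = 11.385
ΔCt(knockout) = 31.935 − 19.270 = 12.665
ΔΔCt = 12.665 − 11.385 = 1.280
Fold change = 2^(−1.280) = 0.4118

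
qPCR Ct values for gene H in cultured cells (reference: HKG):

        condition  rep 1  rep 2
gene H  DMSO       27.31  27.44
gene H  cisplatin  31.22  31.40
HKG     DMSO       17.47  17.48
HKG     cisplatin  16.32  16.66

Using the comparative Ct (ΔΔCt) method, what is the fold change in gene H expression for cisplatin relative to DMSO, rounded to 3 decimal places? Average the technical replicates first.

Mean Ct: gene H DMSO 27.375; gene H cisplatin 31.310; HKG DMSO 17.475; HKG cisplatin 16.490
ΔCt(DMSO) = 27.375 − 17.475 = 9.900
ΔCt(cisplatin) = 31.310 − 16.490 = 14.820
ΔΔCt = 14.820 − 9.900 = 4.920
Fold change = 2^(−4.920) = 0.0330

0.033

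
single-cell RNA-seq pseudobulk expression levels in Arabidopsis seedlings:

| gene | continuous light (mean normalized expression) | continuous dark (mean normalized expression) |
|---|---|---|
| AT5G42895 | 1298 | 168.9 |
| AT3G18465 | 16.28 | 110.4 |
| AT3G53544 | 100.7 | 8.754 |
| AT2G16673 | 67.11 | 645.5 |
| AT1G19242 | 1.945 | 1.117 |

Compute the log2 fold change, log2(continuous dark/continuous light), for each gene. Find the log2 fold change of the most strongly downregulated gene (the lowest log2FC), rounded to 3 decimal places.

-3.524

log2(168.9/1298) = -2.942  (AT5G42895)
log2(110.4/16.28) = 2.762  (AT3G18465)
log2(8.754/100.7) = -3.524  (AT3G53544)
log2(645.5/67.11) = 3.266  (AT2G16673)
log2(1.117/1.945) = -0.800  (AT1G19242)
AT3G53544 is most strongly downregulated.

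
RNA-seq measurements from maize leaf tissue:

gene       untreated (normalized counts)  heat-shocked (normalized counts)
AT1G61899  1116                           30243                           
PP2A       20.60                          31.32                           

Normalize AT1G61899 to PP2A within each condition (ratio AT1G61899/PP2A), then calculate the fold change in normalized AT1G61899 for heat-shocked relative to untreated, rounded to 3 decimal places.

AT1G61899/PP2A (untreated) = 1116 / 20.60 = 54.175
AT1G61899/PP2A (heat-shocked) = 30243 / 31.32 = 965.61
Fold change = 965.61 / 54.175 = 17.8240

17.824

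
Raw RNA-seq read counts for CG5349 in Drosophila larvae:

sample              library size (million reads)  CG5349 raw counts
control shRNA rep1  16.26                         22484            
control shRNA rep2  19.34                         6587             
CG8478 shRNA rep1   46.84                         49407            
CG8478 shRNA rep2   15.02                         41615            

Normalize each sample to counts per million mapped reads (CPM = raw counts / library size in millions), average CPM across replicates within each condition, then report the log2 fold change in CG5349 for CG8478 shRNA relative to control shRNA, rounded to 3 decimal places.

CPM(control shRNA rep1) = 22484 / 16.26 = 1382.7798
CPM(control shRNA rep2) = 6587 / 19.34 = 340.5895
CPM(CG8478 shRNA rep1) = 49407 / 46.84 = 1054.8036
CPM(CG8478 shRNA rep2) = 41615 / 15.02 = 2770.6391
mean CPM(control shRNA) = 861.6846; mean CPM(CG8478 shRNA) = 1912.7214
Fold change = 1912.7214 / 861.6846 = 2.21975
log2(2.21975) = 1.1504

1.150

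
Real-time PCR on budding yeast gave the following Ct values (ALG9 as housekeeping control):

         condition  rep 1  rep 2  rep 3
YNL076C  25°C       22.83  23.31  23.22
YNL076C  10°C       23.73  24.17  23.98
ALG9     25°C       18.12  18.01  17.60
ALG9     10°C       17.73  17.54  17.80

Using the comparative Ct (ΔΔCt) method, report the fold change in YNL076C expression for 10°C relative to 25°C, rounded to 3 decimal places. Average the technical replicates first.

0.480

Mean Ct: YNL076C 25°C 23.120; YNL076C 10°C 23.960; ALG9 25°C 17.910; ALG9 10°C 17.690
ΔCt(25°C) = 23.120 − 17.910 = 5.210
ΔCt(10°C) = 23.960 − 17.690 = 6.270
ΔΔCt = 6.270 − 5.210 = 1.060
Fold change = 2^(−1.060) = 0.4796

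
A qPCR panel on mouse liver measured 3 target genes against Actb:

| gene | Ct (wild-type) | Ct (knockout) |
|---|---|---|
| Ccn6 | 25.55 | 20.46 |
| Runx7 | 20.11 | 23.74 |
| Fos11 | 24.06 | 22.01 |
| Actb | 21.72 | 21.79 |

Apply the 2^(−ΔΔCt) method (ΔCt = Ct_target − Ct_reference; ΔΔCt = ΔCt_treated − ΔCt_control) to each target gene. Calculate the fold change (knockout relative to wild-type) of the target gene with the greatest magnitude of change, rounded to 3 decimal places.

35.753

Ccn6: ΔΔCt = (20.46−21.79) − (25.55−21.72) = -1.33 − 3.83 = -5.16; fold change = 2^5.16 = 35.753
Runx7: ΔΔCt = (23.74−21.79) − (20.11−21.72) = 1.95 − (-1.61) = 3.56; fold change = 2^-3.56 = 0.085
Fos11: ΔΔCt = (22.01−21.79) − (24.06−21.72) = 0.22 − 2.34 = -2.12; fold change = 2^2.12 = 4.347
Ccn6 has the largest |ΔΔCt| = 5.16.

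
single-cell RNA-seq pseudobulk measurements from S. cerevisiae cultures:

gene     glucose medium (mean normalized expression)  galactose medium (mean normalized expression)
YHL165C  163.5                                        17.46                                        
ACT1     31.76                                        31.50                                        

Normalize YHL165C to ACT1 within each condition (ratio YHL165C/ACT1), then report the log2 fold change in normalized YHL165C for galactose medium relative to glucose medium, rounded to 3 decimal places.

-3.215

YHL165C/ACT1 (glucose medium) = 163.5 / 31.76 = 5.148
YHL165C/ACT1 (galactose medium) = 17.46 / 31.50 = 0.55429
Fold change = 0.55429 / 5.148 = 0.1077
log2(0.1077) = -3.2153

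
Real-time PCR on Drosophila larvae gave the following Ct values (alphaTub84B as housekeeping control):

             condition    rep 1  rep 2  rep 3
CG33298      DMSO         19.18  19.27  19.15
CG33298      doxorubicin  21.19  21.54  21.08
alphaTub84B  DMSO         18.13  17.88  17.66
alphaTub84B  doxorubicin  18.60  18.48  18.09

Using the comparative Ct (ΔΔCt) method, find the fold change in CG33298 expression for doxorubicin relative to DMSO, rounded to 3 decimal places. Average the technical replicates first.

0.337

Mean Ct: CG33298 DMSO 19.200; CG33298 doxorubicin 21.270; alphaTub84B DMSO 17.890; alphaTub84B doxorubicin 18.390
ΔCt(DMSO) = 19.200 − 17.890 = 1.310
ΔCt(doxorubicin) = 21.270 − 18.390 = 2.880
ΔΔCt = 2.880 − 1.310 = 1.570
Fold change = 2^(−1.570) = 0.3368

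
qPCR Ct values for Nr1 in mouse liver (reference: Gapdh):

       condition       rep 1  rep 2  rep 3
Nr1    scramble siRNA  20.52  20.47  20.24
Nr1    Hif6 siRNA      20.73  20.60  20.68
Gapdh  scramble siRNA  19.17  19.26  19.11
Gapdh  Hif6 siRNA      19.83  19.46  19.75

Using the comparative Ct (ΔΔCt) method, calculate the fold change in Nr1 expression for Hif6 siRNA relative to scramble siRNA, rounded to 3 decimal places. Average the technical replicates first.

1.181

Mean Ct: Nr1 scramble siRNA 20.410; Nr1 Hif6 siRNA 20.670; Gapdh scramble siRNA 19.180; Gapdh Hif6 siRNA 19.680
ΔCt(scramble siRNA) = 20.410 − 19.180 = 1.230
ΔCt(Hif6 siRNA) = 20.670 − 19.680 = 0.990
ΔΔCt = 0.990 − 1.230 = -0.240
Fold change = 2^(−(-0.240)) = 2^0.240 = 1.1810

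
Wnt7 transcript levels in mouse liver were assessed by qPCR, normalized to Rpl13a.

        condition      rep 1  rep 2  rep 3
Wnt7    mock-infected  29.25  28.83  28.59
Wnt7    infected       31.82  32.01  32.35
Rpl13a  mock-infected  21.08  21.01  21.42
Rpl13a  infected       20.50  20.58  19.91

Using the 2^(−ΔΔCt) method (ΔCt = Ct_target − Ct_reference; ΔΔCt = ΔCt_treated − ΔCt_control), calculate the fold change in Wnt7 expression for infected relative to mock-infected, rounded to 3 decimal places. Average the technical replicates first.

Mean Ct: Wnt7 mock-infected 28.890; Wnt7 infected 32.060; Rpl13a mock-infected 21.170; Rpl13a infected 20.330
ΔCt(mock-infected) = 28.890 − 21.170 = 7.720
ΔCt(infected) = 32.060 − 20.330 = 11.730
ΔΔCt = 11.730 − 7.720 = 4.010
Fold change = 2^(−4.010) = 0.0621

0.062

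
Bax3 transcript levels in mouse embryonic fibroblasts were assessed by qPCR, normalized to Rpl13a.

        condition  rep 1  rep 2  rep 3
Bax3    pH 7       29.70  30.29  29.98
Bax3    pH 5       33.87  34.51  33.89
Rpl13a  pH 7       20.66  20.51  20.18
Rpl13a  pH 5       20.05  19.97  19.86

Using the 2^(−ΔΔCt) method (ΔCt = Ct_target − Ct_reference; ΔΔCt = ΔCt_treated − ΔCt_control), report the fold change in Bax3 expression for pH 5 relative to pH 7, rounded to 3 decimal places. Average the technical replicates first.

Mean Ct: Bax3 pH 7 29.990; Bax3 pH 5 34.090; Rpl13a pH 7 20.450; Rpl13a pH 5 19.960
ΔCt(pH 7) = 29.990 − 20.450 = 9.540
ΔCt(pH 5) = 34.090 − 19.960 = 14.130
ΔΔCt = 14.130 − 9.540 = 4.590
Fold change = 2^(−4.590) = 0.0415

0.042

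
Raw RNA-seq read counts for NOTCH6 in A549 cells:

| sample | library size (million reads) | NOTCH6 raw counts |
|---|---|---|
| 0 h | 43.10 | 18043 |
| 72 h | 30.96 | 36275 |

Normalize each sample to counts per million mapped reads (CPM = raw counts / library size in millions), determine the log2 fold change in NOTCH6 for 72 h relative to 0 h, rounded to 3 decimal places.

CPM(0 h) = 18043 / 43.10 = 418.6311
CPM(72 h) = 36275 / 30.96 = 1171.6731
Fold change = 1171.6731 / 418.6311 = 2.79882
log2(2.79882) = 1.4848

1.485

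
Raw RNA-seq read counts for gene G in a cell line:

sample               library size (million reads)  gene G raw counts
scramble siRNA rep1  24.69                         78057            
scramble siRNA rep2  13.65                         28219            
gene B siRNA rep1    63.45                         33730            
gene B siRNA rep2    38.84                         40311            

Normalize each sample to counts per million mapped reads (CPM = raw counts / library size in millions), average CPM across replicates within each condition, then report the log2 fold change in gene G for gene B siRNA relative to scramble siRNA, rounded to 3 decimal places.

CPM(scramble siRNA rep1) = 78057 / 24.69 = 3161.4824
CPM(scramble siRNA rep2) = 28219 / 13.65 = 2067.3260
CPM(gene B siRNA rep1) = 33730 / 63.45 = 531.5997
CPM(gene B siRNA rep2) = 40311 / 38.84 = 1037.8733
mean CPM(scramble siRNA) = 2614.4042; mean CPM(gene B siRNA) = 784.7365
Fold change = 784.7365 / 2614.4042 = 0.30016
log2(0.30016) = -1.7362

-1.736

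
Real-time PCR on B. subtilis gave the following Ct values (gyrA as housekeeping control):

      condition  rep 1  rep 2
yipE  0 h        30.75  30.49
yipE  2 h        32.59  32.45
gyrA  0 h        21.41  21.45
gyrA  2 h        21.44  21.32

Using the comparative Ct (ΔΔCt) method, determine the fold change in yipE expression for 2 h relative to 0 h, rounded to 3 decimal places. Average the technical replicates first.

Mean Ct: yipE 0 h 30.620; yipE 2 h 32.520; gyrA 0 h 21.430; gyrA 2 h 21.380
ΔCt(0 h) = 30.620 − 21.430 = 9.190
ΔCt(2 h) = 32.520 − 21.380 = 11.140
ΔΔCt = 11.140 − 9.190 = 1.950
Fold change = 2^(−1.950) = 0.2588

0.259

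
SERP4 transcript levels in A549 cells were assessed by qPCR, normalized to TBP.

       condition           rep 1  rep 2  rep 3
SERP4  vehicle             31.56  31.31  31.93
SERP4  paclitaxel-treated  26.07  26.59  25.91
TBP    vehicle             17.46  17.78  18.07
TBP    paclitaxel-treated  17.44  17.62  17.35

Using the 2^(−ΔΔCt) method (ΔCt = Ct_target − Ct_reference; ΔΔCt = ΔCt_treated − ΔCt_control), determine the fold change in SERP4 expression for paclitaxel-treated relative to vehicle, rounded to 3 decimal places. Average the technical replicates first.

34.535

Mean Ct: SERP4 vehicle 31.600; SERP4 paclitaxel-treated 26.190; TBP vehicle 17.770; TBP paclitaxel-treated 17.470
ΔCt(vehicle) = 31.600 − 17.770 = 13.830
ΔCt(paclitaxel-treated) = 26.190 − 17.470 = 8.720
ΔΔCt = 8.720 − 13.830 = -5.110
Fold change = 2^(−(-5.110)) = 2^5.110 = 34.5353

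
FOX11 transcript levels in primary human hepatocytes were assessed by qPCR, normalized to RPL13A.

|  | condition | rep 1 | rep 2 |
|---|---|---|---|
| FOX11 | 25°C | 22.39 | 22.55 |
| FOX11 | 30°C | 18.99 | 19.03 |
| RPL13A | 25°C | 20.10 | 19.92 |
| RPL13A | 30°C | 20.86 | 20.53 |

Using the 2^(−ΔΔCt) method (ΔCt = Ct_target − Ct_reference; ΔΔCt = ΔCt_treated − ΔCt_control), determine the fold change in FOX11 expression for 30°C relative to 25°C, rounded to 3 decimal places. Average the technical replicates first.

17.692

Mean Ct: FOX11 25°C 22.470; FOX11 30°C 19.010; RPL13A 25°C 20.010; RPL13A 30°C 20.695
ΔCt(25°C) = 22.470 − 20.010 = 2.460
ΔCt(30°C) = 19.010 − 20.695 = -1.685
ΔΔCt = -1.685 − 2.460 = -4.145
Fold change = 2^(−(-4.145)) = 2^4.145 = 17.6917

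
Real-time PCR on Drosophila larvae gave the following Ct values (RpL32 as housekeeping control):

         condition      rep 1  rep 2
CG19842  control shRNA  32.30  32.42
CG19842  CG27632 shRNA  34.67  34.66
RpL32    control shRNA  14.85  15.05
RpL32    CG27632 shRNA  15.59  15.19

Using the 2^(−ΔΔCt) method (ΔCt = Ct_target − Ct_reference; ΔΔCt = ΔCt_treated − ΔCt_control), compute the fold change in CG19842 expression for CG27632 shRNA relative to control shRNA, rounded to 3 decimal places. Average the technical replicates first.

0.275

Mean Ct: CG19842 control shRNA 32.360; CG19842 CG27632 shRNA 34.665; RpL32 control shRNA 14.950; RpL32 CG27632 shRNA 15.390
ΔCt(control shRNA) = 32.360 − 14.950 = 17.410
ΔCt(CG27632 shRNA) = 34.665 − 15.390 = 19.275
ΔΔCt = 19.275 − 17.410 = 1.865
Fold change = 2^(−1.865) = 0.2745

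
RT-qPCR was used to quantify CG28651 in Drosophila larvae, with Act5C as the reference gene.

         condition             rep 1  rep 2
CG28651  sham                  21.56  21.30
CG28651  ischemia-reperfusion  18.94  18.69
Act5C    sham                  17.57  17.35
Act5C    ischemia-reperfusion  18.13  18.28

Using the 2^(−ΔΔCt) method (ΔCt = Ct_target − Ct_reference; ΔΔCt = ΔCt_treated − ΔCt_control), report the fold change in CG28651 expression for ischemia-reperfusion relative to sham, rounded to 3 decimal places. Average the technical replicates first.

10.267

Mean Ct: CG28651 sham 21.430; CG28651 ischemia-reperfusion 18.815; Act5C sham 17.460; Act5C ischemia-reperfusion 18.205
ΔCt(sham) = 21.430 − 17.460 = 3.970
ΔCt(ischemia-reperfusion) = 18.815 − 18.205 = 0.610
ΔΔCt = 0.610 − 3.970 = -3.360
Fold change = 2^(−(-3.360)) = 2^3.360 = 10.2674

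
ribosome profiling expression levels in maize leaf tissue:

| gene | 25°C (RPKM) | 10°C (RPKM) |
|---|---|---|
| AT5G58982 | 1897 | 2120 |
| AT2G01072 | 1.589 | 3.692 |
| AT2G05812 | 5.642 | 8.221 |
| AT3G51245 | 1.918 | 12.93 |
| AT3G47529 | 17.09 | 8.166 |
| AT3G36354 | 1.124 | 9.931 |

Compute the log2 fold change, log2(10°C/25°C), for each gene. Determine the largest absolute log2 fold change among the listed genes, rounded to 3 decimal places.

log2(2120/1897) = 0.160  (AT5G58982)
log2(3.692/1.589) = 1.216  (AT2G01072)
log2(8.221/5.642) = 0.543  (AT2G05812)
log2(12.93/1.918) = 2.753  (AT3G51245)
log2(8.166/17.09) = -1.065  (AT3G47529)
log2(9.931/1.124) = 3.143  (AT3G36354)
The largest magnitude belongs to AT3G36354.

3.143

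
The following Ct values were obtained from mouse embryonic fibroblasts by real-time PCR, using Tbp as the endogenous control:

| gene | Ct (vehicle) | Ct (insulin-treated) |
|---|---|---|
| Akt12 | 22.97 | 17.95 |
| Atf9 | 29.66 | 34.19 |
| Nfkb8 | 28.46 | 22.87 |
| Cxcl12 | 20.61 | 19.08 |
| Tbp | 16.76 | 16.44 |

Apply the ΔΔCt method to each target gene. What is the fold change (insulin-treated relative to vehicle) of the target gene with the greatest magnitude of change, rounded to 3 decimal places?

38.586

Akt12: ΔΔCt = (17.95−16.44) − (22.97−16.76) = 1.51 − 6.21 = -4.70; fold change = 2^4.70 = 25.992
Atf9: ΔΔCt = (34.19−16.44) − (29.66−16.76) = 17.75 − 12.90 = 4.85; fold change = 2^-4.85 = 0.035
Nfkb8: ΔΔCt = (22.87−16.44) − (28.46−16.76) = 6.43 − 11.70 = -5.27; fold change = 2^5.27 = 38.586
Cxcl12: ΔΔCt = (19.08−16.44) − (20.61−16.76) = 2.64 − 3.85 = -1.21; fold change = 2^1.21 = 2.313
Nfkb8 has the largest |ΔΔCt| = 5.27.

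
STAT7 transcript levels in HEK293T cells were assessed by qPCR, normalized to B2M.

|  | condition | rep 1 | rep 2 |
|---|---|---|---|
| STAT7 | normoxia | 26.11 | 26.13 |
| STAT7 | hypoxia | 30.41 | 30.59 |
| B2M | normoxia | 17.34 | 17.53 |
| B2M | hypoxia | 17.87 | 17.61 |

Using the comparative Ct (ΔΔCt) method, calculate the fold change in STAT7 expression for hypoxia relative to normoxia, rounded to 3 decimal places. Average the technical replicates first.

0.059

Mean Ct: STAT7 normoxia 26.120; STAT7 hypoxia 30.500; B2M normoxia 17.435; B2M hypoxia 17.740
ΔCt(normoxia) = 26.120 − 17.435 = 8.685
ΔCt(hypoxia) = 30.500 − 17.740 = 12.760
ΔΔCt = 12.760 − 8.685 = 4.075
Fold change = 2^(−4.075) = 0.0593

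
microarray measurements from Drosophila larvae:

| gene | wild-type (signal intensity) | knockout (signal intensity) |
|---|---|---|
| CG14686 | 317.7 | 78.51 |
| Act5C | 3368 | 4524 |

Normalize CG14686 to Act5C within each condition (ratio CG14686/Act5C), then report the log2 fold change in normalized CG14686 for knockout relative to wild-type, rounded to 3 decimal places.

-2.442

CG14686/Act5C (wild-type) = 317.7 / 3368 = 0.094329
CG14686/Act5C (knockout) = 78.51 / 4524 = 0.017354
Fold change = 0.017354 / 0.094329 = 0.1840
log2(0.1840) = -2.4424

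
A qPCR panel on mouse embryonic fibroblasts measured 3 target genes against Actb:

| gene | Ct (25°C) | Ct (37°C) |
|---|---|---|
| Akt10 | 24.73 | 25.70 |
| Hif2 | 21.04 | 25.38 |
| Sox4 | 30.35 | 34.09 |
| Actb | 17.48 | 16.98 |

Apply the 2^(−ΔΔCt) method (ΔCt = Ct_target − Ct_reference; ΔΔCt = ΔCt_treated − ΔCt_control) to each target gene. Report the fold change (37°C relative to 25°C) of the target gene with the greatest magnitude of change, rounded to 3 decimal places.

Akt10: ΔΔCt = (25.70−16.98) − (24.73−17.48) = 8.72 − 7.25 = 1.47; fold change = 2^-1.47 = 0.361
Hif2: ΔΔCt = (25.38−16.98) − (21.04−17.48) = 8.40 − 3.56 = 4.84; fold change = 2^-4.84 = 0.035
Sox4: ΔΔCt = (34.09−16.98) − (30.35−17.48) = 17.11 − 12.87 = 4.24; fold change = 2^-4.24 = 0.053
Hif2 has the largest |ΔΔCt| = 4.84.

0.035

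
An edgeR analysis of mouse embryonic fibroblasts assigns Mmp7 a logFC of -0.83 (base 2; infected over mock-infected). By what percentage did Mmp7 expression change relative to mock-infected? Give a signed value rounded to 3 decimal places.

-43.747%

Fold change = 2^(-0.83) = 0.5625
Percent change = (FC − 1) × 100% = (0.5625 − 1) × 100 = -43.747%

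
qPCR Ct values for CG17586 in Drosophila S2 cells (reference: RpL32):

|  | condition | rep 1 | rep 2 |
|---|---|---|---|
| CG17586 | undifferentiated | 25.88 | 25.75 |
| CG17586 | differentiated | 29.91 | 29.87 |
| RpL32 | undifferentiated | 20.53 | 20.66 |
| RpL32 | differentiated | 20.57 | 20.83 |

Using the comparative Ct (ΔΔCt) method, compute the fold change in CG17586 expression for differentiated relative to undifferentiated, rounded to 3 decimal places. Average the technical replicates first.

0.064

Mean Ct: CG17586 undifferentiated 25.815; CG17586 differentiated 29.890; RpL32 undifferentiated 20.595; RpL32 differentiated 20.700
ΔCt(undifferentiated) = 25.815 − 20.595 = 5.220
ΔCt(differentiated) = 29.890 − 20.700 = 9.190
ΔΔCt = 9.190 − 5.220 = 3.970
Fold change = 2^(−3.970) = 0.0638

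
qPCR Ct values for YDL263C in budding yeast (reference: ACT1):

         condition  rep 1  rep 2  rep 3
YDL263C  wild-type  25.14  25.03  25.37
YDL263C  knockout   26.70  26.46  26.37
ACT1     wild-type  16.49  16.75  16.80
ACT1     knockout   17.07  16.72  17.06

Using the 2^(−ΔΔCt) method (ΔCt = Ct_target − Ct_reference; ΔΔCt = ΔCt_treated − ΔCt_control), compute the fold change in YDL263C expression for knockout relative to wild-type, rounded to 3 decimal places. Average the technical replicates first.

Mean Ct: YDL263C wild-type 25.180; YDL263C knockout 26.510; ACT1 wild-type 16.680; ACT1 knockout 16.950
ΔCt(wild-type) = 25.180 − 16.680 = 8.500
ΔCt(knockout) = 26.510 − 16.950 = 9.560
ΔΔCt = 9.560 − 8.500 = 1.060
Fold change = 2^(−1.060) = 0.4796

0.480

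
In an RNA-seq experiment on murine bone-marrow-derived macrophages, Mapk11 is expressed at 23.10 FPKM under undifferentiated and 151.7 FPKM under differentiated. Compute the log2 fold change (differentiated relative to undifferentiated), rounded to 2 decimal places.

Fold change = 151.7 / 23.10 = 6.5671
log2(6.5671) = 2.715

2.72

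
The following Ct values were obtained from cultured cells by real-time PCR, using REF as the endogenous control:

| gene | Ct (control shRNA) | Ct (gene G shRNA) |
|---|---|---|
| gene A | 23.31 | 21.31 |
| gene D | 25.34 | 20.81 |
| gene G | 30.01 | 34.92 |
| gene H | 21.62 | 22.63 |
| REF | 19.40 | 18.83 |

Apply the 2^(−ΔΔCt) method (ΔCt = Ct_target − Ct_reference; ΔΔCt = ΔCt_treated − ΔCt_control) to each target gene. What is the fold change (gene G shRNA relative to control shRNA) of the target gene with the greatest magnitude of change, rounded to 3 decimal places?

gene A: ΔΔCt = (21.31−18.83) − (23.31−19.40) = 2.48 − 3.91 = -1.43; fold change = 2^1.43 = 2.694
gene D: ΔΔCt = (20.81−18.83) − (25.34−19.40) = 1.98 − 5.94 = -3.96; fold change = 2^3.96 = 15.562
gene G: ΔΔCt = (34.92−18.83) − (30.01−19.40) = 16.09 − 10.61 = 5.48; fold change = 2^-5.48 = 0.022
gene H: ΔΔCt = (22.63−18.83) − (21.62−19.40) = 3.80 − 2.22 = 1.58; fold change = 2^-1.58 = 0.334
gene G has the largest |ΔΔCt| = 5.48.

0.022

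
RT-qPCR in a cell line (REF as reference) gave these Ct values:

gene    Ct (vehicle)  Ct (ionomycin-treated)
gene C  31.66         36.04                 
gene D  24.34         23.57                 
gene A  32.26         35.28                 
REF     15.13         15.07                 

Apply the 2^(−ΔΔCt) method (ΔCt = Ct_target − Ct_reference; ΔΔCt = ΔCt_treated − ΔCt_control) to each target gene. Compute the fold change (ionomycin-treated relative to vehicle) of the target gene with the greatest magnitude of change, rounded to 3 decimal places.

0.046

gene C: ΔΔCt = (36.04−15.07) − (31.66−15.13) = 20.97 − 16.53 = 4.44; fold change = 2^-4.44 = 0.046
gene D: ΔΔCt = (23.57−15.07) − (24.34−15.13) = 8.50 − 9.21 = -0.71; fold change = 2^0.71 = 1.636
gene A: ΔΔCt = (35.28−15.07) − (32.26−15.13) = 20.21 − 17.13 = 3.08; fold change = 2^-3.08 = 0.118
gene C has the largest |ΔΔCt| = 4.44.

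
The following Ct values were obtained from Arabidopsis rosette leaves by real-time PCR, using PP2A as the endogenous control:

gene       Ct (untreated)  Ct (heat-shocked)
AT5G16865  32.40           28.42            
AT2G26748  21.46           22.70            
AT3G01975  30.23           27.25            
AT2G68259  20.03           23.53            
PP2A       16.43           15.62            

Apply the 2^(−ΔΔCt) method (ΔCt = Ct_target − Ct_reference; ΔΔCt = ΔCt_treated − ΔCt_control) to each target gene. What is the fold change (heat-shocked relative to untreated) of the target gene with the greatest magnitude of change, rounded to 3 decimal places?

AT5G16865: ΔΔCt = (28.42−15.62) − (32.40−16.43) = 12.80 − 15.97 = -3.17; fold change = 2^3.17 = 9.000
AT2G26748: ΔΔCt = (22.70−15.62) − (21.46−16.43) = 7.08 − 5.03 = 2.05; fold change = 2^-2.05 = 0.241
AT3G01975: ΔΔCt = (27.25−15.62) − (30.23−16.43) = 11.63 − 13.80 = -2.17; fold change = 2^2.17 = 4.500
AT2G68259: ΔΔCt = (23.53−15.62) − (20.03−16.43) = 7.91 − 3.60 = 4.31; fold change = 2^-4.31 = 0.050
AT2G68259 has the largest |ΔΔCt| = 4.31.

0.050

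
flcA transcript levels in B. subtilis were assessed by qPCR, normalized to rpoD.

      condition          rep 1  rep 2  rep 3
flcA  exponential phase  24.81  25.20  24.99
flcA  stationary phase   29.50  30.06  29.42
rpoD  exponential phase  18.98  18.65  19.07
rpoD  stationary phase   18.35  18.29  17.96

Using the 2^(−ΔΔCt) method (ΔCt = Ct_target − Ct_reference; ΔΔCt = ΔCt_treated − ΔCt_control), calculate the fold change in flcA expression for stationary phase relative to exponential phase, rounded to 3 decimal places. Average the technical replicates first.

0.024

Mean Ct: flcA exponential phase 25.000; flcA stationary phase 29.660; rpoD exponential phase 18.900; rpoD stationary phase 18.200
ΔCt(exponential phase) = 25.000 − 18.900 = 6.100
ΔCt(stationary phase) = 29.660 − 18.200 = 11.460
ΔΔCt = 11.460 − 6.100 = 5.360
Fold change = 2^(−5.360) = 0.0243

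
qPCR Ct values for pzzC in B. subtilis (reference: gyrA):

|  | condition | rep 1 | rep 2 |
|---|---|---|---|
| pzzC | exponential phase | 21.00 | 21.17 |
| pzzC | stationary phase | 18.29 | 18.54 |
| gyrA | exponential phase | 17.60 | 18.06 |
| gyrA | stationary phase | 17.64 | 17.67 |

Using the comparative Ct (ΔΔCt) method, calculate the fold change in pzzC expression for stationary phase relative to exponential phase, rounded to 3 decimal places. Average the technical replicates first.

Mean Ct: pzzC exponential phase 21.085; pzzC stationary phase 18.415; gyrA exponential phase 17.830; gyrA stationary phase 17.655
ΔCt(exponential phase) = 21.085 − 17.830 = 3.255
ΔCt(stationary phase) = 18.415 − 17.655 = 0.760
ΔΔCt = 0.760 − 3.255 = -2.495
Fold change = 2^(−(-2.495)) = 2^2.495 = 5.6373

5.637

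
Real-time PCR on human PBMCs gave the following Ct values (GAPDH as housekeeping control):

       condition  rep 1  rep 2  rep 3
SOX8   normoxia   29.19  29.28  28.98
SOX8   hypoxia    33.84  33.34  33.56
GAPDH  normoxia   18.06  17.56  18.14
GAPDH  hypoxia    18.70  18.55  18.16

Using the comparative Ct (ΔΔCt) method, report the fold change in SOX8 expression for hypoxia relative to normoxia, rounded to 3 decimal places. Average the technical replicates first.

Mean Ct: SOX8 normoxia 29.150; SOX8 hypoxia 33.580; GAPDH normoxia 17.920; GAPDH hypoxia 18.470
ΔCt(normoxia) = 29.150 − 17.920 = 11.230
ΔCt(hypoxia) = 33.580 − 18.470 = 15.110
ΔΔCt = 15.110 − 11.230 = 3.880
Fold change = 2^(−3.880) = 0.0679

0.068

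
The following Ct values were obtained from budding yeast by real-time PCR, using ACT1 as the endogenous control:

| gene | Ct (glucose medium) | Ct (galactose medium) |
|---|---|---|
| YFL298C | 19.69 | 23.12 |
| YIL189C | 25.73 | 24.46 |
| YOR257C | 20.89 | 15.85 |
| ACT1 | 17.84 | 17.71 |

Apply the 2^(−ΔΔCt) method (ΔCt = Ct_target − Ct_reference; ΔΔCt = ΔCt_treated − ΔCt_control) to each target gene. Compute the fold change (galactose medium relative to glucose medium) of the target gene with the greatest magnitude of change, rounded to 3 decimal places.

30.065

YFL298C: ΔΔCt = (23.12−17.71) − (19.69−17.84) = 5.41 − 1.85 = 3.56; fold change = 2^-3.56 = 0.085
YIL189C: ΔΔCt = (24.46−17.71) − (25.73−17.84) = 6.75 − 7.89 = -1.14; fold change = 2^1.14 = 2.204
YOR257C: ΔΔCt = (15.85−17.71) − (20.89−17.84) = -1.86 − 3.05 = -4.91; fold change = 2^4.91 = 30.065
YOR257C has the largest |ΔΔCt| = 4.91.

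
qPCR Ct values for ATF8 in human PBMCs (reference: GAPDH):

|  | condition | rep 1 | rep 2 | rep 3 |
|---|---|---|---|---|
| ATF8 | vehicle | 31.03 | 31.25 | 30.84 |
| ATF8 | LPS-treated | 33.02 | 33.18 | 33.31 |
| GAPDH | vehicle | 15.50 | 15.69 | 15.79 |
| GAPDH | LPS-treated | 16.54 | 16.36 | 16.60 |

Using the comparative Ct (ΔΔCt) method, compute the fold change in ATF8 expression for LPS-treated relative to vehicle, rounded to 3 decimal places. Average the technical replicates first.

0.409

Mean Ct: ATF8 vehicle 31.040; ATF8 LPS-treated 33.170; GAPDH vehicle 15.660; GAPDH LPS-treated 16.500
ΔCt(vehicle) = 31.040 − 15.660 = 15.380
ΔCt(LPS-treated) = 33.170 − 16.500 = 16.670
ΔΔCt = 16.670 − 15.380 = 1.290
Fold change = 2^(−1.290) = 0.4090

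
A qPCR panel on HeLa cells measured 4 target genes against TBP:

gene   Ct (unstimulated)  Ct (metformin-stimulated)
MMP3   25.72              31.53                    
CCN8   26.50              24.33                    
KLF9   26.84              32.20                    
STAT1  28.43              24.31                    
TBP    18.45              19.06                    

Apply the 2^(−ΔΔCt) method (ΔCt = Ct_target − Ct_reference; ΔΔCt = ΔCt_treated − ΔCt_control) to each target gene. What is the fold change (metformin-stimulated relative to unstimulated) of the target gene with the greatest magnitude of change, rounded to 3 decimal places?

MMP3: ΔΔCt = (31.53−19.06) − (25.72−18.45) = 12.47 − 7.27 = 5.20; fold change = 2^-5.20 = 0.027
CCN8: ΔΔCt = (24.33−19.06) − (26.50−18.45) = 5.27 − 8.05 = -2.78; fold change = 2^2.78 = 6.869
KLF9: ΔΔCt = (32.20−19.06) − (26.84−18.45) = 13.14 − 8.39 = 4.75; fold change = 2^-4.75 = 0.037
STAT1: ΔΔCt = (24.31−19.06) − (28.43−18.45) = 5.25 − 9.98 = -4.73; fold change = 2^4.73 = 26.538
MMP3 has the largest |ΔΔCt| = 5.20.

0.027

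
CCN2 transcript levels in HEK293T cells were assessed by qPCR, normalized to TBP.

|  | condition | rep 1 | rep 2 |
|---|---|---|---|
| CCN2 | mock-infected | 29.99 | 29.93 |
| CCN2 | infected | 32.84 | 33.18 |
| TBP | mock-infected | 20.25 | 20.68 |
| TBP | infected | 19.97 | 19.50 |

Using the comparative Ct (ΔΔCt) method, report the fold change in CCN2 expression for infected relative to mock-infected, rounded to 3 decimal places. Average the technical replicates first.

0.073

Mean Ct: CCN2 mock-infected 29.960; CCN2 infected 33.010; TBP mock-infected 20.465; TBP infected 19.735
ΔCt(mock-infected) = 29.960 − 20.465 = 9.495
ΔCt(infected) = 33.010 − 19.735 = 13.275
ΔΔCt = 13.275 − 9.495 = 3.780
Fold change = 2^(−3.780) = 0.0728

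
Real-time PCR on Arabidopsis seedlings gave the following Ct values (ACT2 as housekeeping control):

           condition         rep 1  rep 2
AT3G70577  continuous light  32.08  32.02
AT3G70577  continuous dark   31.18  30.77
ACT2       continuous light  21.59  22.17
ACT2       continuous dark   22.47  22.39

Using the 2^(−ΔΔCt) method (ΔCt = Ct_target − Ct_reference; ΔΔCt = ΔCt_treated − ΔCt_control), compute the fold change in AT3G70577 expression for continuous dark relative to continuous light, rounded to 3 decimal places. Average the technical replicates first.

3.084

Mean Ct: AT3G70577 continuous light 32.050; AT3G70577 continuous dark 30.975; ACT2 continuous light 21.880; ACT2 continuous dark 22.430
ΔCt(continuous light) = 32.050 − 21.880 = 10.170
ΔCt(continuous dark) = 30.975 − 22.430 = 8.545
ΔΔCt = 8.545 − 10.170 = -1.625
Fold change = 2^(−(-1.625)) = 2^1.625 = 3.0844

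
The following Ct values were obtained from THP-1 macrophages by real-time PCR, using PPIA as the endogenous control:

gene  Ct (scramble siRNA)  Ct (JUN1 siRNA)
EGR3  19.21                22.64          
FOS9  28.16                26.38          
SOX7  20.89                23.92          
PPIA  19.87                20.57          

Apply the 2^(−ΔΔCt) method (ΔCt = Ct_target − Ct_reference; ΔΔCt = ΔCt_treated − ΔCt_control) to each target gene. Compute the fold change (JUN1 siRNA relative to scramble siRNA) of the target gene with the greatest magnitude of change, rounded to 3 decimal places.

0.151

EGR3: ΔΔCt = (22.64−20.57) − (19.21−19.87) = 2.07 − (-0.66) = 2.73; fold change = 2^-2.73 = 0.151
FOS9: ΔΔCt = (26.38−20.57) − (28.16−19.87) = 5.81 − 8.29 = -2.48; fold change = 2^2.48 = 5.579
SOX7: ΔΔCt = (23.92−20.57) − (20.89−19.87) = 3.35 − 1.02 = 2.33; fold change = 2^-2.33 = 0.199
EGR3 has the largest |ΔΔCt| = 2.73.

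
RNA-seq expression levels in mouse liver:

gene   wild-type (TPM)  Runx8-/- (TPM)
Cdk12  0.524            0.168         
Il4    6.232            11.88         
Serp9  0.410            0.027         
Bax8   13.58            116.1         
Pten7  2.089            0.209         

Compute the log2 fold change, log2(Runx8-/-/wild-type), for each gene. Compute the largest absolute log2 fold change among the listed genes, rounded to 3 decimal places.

log2(0.168/0.524) = -1.641  (Cdk12)
log2(11.88/6.232) = 0.931  (Il4)
log2(0.027/0.410) = -3.925  (Serp9)
log2(116.1/13.58) = 3.096  (Bax8)
log2(0.209/2.089) = -3.321  (Pten7)
The largest magnitude belongs to Serp9.

3.925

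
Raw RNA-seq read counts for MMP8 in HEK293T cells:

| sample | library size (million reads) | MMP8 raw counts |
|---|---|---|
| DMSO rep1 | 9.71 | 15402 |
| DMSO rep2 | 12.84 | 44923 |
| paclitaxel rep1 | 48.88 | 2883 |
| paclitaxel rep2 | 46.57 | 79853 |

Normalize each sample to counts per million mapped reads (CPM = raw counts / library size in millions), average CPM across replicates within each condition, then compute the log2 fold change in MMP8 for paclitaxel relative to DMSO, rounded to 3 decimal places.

CPM(DMSO rep1) = 15402 / 9.71 = 1586.1998
CPM(DMSO rep2) = 44923 / 12.84 = 3498.6760
CPM(paclitaxel rep1) = 2883 / 48.88 = 58.9812
CPM(paclitaxel rep2) = 79853 / 46.57 = 1714.6876
mean CPM(DMSO) = 2542.4379; mean CPM(paclitaxel) = 886.8344
Fold change = 886.8344 / 2542.4379 = 0.34881
log2(0.34881) = -1.5195

-1.519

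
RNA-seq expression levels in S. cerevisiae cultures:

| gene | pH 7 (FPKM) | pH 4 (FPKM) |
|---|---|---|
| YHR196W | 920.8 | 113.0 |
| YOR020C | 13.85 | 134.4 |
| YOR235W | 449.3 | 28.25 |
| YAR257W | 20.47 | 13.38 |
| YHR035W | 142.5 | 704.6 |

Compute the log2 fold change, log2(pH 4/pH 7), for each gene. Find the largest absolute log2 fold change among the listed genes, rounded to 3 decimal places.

log2(113.0/920.8) = -3.027  (YHR196W)
log2(134.4/13.85) = 3.279  (YOR020C)
log2(28.25/449.3) = -3.991  (YOR235W)
log2(13.38/20.47) = -0.613  (YAR257W)
log2(704.6/142.5) = 2.306  (YHR035W)
The largest magnitude belongs to YOR235W.

3.991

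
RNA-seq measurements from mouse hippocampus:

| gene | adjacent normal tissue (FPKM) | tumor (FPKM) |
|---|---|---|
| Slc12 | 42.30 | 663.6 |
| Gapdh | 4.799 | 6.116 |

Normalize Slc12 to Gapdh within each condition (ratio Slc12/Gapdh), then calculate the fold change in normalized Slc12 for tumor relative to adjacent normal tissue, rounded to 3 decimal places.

12.310

Slc12/Gapdh (adjacent normal tissue) = 42.30 / 4.799 = 8.8143
Slc12/Gapdh (tumor) = 663.6 / 6.116 = 108.5
Fold change = 108.5 / 8.8143 = 12.3098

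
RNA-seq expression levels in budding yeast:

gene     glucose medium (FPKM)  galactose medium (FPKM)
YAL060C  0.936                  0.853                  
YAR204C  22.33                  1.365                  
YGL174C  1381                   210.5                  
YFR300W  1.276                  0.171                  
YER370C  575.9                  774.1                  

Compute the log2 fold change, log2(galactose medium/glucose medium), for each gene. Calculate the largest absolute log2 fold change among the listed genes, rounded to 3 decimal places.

4.032

log2(0.853/0.936) = -0.134  (YAL060C)
log2(1.365/22.33) = -4.032  (YAR204C)
log2(210.5/1381) = -2.714  (YGL174C)
log2(0.171/1.276) = -2.900  (YFR300W)
log2(774.1/575.9) = 0.427  (YER370C)
The largest magnitude belongs to YAR204C.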